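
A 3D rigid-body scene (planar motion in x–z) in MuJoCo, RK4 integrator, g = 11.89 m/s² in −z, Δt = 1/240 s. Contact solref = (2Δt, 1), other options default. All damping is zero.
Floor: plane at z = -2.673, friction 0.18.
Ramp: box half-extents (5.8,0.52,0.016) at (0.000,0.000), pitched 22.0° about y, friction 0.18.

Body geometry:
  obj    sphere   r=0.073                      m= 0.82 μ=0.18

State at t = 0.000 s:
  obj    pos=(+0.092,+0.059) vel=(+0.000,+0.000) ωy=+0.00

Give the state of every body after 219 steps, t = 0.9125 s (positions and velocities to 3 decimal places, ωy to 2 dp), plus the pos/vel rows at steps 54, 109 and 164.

State at t = 0.9125 s:
  obj    pos=(+1.320,-0.437) vel=(+2.692,-1.088) ωy=+39.76

Key-timestep trajectory:
   step    t(s)  obj.x    obj.z    obj.vx   obj.vz 
     54  0.2250   +0.167  +0.029  +0.664  -0.268
    109  0.4542   +0.396  -0.064  +1.340  -0.541
    164  0.6833   +0.781  -0.219  +2.016  -0.814


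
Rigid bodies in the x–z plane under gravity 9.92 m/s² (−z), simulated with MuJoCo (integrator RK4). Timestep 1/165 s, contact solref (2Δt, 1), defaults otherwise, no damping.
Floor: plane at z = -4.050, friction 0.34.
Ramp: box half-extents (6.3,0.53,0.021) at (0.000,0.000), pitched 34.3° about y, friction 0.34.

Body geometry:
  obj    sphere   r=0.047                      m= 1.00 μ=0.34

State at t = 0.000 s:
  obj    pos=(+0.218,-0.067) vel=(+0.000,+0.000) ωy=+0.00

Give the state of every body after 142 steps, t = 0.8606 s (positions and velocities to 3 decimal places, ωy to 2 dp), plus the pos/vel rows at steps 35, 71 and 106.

State at t = 0.8606 s:
  obj    pos=(+1.440,-0.900) vel=(+2.839,-1.937) ωy=+73.09

Key-timestep trajectory:
   step    t(s)  obj.x    obj.z    obj.vx   obj.vz 
     35  0.2121   +0.293  -0.117  +0.700  -0.477
     71  0.4303   +0.524  -0.275  +1.420  -0.968
    106  0.6424   +0.899  -0.531  +2.119  -1.446


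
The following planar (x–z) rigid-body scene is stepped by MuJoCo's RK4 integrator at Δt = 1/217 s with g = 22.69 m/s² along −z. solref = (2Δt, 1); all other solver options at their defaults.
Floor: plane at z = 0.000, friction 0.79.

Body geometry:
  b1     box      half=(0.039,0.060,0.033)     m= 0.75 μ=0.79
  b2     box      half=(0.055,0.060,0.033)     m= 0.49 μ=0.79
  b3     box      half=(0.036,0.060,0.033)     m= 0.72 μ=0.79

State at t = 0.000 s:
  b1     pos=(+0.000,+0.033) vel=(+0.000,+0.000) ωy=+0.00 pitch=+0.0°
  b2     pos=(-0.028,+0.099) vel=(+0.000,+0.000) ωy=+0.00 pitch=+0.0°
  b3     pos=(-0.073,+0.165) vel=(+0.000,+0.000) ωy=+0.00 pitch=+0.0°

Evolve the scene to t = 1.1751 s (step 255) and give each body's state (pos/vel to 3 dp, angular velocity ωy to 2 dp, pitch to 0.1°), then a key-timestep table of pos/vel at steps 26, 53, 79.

State at t = 1.1751 s:
  b1     pos=(+0.000,+0.033) vel=(+0.000,+0.000) ωy=+0.00 pitch=+0.0°
  b2     pos=(-0.078,+0.055) vel=(+0.000,+0.000) ωy=+0.00 pitch=-90.0°
  b3     pos=(-0.175,+0.036) vel=(+0.000,+0.000) ωy=+0.00 pitch=-90.0°

Key-timestep trajectory:
   step    t(s)  b1.x    b1.z    b1.vx   b1.vz   b2.x    b2.z    b2.vx   b2.vz   b3.x    b3.z    b3.vx   b3.vz 
     26  0.1198   +0.000  +0.033  +0.002  +0.000   -0.041  +0.101  -0.285  -0.015   -0.109  +0.143  -0.643  -0.569
     53  0.2442   +0.000  +0.033  +0.000  +0.000   -0.079  +0.054  +0.157  +0.031   -0.188  +0.044  -0.231  +0.191
     79  0.3641   +0.000  +0.033  +0.000  +0.000   -0.078  +0.055  +0.000  +0.000   -0.182  +0.041  +0.364  -0.235


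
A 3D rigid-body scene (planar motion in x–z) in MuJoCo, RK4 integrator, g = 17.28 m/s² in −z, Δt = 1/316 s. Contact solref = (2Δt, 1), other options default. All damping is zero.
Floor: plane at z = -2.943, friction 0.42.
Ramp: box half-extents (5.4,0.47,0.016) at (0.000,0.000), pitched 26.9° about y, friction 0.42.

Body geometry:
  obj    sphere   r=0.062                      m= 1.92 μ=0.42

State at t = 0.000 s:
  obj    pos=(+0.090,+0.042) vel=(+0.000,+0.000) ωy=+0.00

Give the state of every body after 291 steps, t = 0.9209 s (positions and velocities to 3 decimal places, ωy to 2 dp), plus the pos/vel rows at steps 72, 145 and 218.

State at t = 0.9209 s:
  obj    pos=(+2.202,-1.030) vel=(+4.586,-2.327) ωy=+82.94

Key-timestep trajectory:
   step    t(s)  obj.x    obj.z    obj.vx   obj.vz 
     72  0.2278   +0.219  -0.024  +1.135  -0.576
    145  0.4589   +0.614  -0.224  +2.285  -1.159
    218  0.6899   +1.275  -0.559  +3.436  -1.743


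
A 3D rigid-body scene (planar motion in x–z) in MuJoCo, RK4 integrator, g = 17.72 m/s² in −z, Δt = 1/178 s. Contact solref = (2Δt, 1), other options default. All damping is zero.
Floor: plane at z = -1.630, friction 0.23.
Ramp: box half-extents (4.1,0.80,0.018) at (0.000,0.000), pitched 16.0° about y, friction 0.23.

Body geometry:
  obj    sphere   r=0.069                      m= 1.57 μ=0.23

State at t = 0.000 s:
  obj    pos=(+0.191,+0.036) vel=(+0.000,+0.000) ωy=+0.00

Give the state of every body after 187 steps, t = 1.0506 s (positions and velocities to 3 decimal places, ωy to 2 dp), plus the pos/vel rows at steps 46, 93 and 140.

State at t = 1.0506 s:
  obj    pos=(+2.042,-0.495) vel=(+3.523,-1.010) ωy=+53.11

Key-timestep trajectory:
   step    t(s)  obj.x    obj.z    obj.vx   obj.vz 
     46  0.2584   +0.303  +0.004  +0.867  -0.249
     93  0.5225   +0.649  -0.096  +1.752  -0.502
    140  0.7865   +1.228  -0.262  +2.638  -0.756


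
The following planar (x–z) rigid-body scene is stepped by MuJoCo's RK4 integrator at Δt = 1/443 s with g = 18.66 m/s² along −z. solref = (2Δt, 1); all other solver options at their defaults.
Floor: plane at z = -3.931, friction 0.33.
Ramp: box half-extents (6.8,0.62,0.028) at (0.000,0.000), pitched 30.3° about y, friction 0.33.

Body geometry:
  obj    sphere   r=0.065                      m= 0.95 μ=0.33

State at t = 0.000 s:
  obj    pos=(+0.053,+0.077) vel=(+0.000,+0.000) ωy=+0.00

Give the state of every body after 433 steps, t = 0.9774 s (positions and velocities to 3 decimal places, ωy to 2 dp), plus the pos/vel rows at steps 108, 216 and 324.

State at t = 0.9774 s:
  obj    pos=(+2.826,-1.544) vel=(+5.675,-3.316) ωy=+101.11

Key-timestep trajectory:
   step    t(s)  obj.x    obj.z    obj.vx   obj.vz 
    108  0.2438   +0.226  -0.024  +1.416  -0.827
    216  0.4876   +0.743  -0.327  +2.831  -1.654
    324  0.7314   +1.606  -0.831  +4.247  -2.481


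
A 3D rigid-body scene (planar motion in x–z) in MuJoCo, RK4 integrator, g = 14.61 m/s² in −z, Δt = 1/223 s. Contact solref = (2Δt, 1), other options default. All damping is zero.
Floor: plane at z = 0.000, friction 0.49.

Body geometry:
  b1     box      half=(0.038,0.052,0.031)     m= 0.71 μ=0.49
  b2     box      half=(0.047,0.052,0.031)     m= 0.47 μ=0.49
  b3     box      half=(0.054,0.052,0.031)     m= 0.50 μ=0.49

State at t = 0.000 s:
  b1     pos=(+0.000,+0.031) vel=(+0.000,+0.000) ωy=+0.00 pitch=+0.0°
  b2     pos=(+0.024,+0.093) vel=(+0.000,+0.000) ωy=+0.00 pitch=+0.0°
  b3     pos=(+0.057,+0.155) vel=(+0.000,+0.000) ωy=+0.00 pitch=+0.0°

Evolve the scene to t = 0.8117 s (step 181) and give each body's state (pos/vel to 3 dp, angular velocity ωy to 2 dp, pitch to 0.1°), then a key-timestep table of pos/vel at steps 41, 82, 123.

State at t = 0.8117 s:
  b1     pos=(+0.000,+0.031) vel=(+0.000,+0.000) ωy=+0.00 pitch=+0.0°
  b2     pos=(+0.083,+0.047) vel=(+0.000,+0.000) ωy=+0.00 pitch=+90.0°
  b3     pos=(+0.254,+0.031) vel=(+0.000,+0.000) ωy=+0.00 pitch=+180.0°

Key-timestep trajectory:
   step    t(s)  b1.x    b1.z    b1.vx   b1.vz   b2.x    b2.z    b2.vx   b2.vz   b3.x    b3.z    b3.vx   b3.vz 
     41  0.1839   +0.000  +0.031  +0.000  +0.000   +0.030  +0.095  +0.094  +0.023   +0.075  +0.150  +0.246  -0.110
     82  0.3677   +0.000  +0.031  +0.000  +0.000   +0.079  +0.048  +0.568  -0.648   +0.166  +0.054  +0.601  +0.187
    123  0.5516   +0.000  +0.031  +0.000  +0.000   +0.089  +0.051  -0.247  -0.123   +0.254  +0.030  -0.026  +0.103


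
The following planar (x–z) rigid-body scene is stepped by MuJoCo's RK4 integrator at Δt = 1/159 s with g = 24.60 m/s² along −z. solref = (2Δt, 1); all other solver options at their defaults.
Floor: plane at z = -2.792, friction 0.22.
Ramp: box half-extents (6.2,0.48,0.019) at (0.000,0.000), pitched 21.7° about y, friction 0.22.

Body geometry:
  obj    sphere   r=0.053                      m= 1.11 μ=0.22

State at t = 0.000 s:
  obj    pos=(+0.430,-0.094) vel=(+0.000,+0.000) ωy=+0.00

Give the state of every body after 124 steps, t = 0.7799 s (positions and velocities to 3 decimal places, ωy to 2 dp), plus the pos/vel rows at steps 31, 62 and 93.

State at t = 0.7799 s:
  obj    pos=(+2.266,-0.824) vel=(+4.708,-1.873) ωy=+95.58

Key-timestep trajectory:
   step    t(s)  obj.x    obj.z    obj.vx   obj.vz 
     31  0.1950   +0.545  -0.139  +1.177  -0.468
     62  0.3899   +0.889  -0.276  +2.354  -0.937
     93  0.5849   +1.463  -0.505  +3.531  -1.405


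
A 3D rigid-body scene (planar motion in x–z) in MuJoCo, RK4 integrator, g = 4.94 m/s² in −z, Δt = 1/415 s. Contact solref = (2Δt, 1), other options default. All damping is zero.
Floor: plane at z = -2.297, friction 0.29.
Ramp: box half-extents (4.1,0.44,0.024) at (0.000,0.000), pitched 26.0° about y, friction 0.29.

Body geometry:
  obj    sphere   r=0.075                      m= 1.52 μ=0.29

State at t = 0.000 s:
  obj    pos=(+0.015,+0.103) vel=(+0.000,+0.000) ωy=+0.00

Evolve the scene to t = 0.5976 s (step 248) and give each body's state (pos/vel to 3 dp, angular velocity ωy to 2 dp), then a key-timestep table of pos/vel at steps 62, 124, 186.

State at t = 0.5976 s:
  obj    pos=(+0.263,-0.018) vel=(+0.831,-0.405) ωy=+12.32

Key-timestep trajectory:
   step    t(s)  obj.x    obj.z    obj.vx   obj.vz 
     62  0.1494   +0.030  +0.095  +0.208  -0.101
    124  0.2988   +0.077  +0.073  +0.415  -0.203
    186  0.4482   +0.155  +0.035  +0.623  -0.304


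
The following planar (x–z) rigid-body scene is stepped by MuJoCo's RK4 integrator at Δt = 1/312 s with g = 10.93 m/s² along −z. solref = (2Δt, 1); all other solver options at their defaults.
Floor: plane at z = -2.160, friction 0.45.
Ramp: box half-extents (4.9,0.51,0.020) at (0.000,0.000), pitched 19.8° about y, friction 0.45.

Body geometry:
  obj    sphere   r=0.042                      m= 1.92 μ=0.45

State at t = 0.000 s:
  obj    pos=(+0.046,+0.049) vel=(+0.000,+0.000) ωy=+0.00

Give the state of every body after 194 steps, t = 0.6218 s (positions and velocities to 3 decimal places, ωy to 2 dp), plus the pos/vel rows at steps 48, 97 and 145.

State at t = 0.6218 s:
  obj    pos=(+0.527,-0.124) vel=(+1.547,-0.557) ωy=+39.14

Key-timestep trajectory:
   step    t(s)  obj.x    obj.z    obj.vx   obj.vz 
     48  0.1538   +0.076  +0.039  +0.383  -0.138
     97  0.3109   +0.166  +0.006  +0.774  -0.279
    145  0.4647   +0.315  -0.047  +1.156  -0.416


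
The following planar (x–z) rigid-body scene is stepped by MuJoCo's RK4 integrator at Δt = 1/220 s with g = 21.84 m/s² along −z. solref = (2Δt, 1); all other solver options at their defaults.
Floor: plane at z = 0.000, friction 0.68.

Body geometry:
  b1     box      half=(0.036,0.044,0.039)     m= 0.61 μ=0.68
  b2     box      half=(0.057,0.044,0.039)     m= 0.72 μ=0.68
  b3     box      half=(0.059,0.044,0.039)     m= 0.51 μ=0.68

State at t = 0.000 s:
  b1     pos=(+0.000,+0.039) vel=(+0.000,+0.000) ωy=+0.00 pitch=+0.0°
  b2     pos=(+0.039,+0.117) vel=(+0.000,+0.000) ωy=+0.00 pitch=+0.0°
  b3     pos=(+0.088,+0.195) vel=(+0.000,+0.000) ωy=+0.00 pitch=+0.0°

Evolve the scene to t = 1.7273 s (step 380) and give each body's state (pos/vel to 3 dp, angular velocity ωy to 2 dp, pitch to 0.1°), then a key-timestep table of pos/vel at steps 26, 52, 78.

State at t = 1.7273 s:
  b1     pos=(+0.000,+0.039) vel=(+0.000,+0.000) ωy=+0.00 pitch=+0.0°
  b2     pos=(+0.089,+0.057) vel=(+0.000,+0.000) ωy=+0.00 pitch=+90.0°
  b3     pos=(+0.314,+0.039) vel=(+0.000,+0.000) ωy=+0.00 pitch=+180.0°

Key-timestep trajectory:
   step    t(s)  b1.x    b1.z    b1.vx   b1.vz   b2.x    b2.z    b2.vx   b2.vz   b3.x    b3.z    b3.vx   b3.vz 
     26  0.1182   +0.000  +0.039  -0.001  +0.000   +0.056  +0.112  +0.309  -0.171   +0.134  +0.160  +0.754  -0.891
     52  0.2364   +0.000  +0.039  +0.000  +0.000   +0.097  +0.061  +0.107  +0.119   +0.230  +0.066  +0.544  +0.268
     78  0.3545   +0.000  +0.039  +0.000  +0.000   +0.088  +0.057  +0.155  -0.092   +0.292  +0.059  +0.661  -0.439


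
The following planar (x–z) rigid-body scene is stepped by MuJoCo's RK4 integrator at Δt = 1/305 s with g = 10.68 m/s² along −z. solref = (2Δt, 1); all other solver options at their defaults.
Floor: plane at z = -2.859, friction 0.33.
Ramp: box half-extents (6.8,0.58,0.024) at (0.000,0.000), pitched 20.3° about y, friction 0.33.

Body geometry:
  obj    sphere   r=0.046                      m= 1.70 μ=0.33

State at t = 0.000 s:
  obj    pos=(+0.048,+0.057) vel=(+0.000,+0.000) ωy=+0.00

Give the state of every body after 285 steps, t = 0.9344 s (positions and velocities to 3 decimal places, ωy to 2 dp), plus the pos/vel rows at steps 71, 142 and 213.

State at t = 0.9344 s:
  obj    pos=(+1.132,-0.344) vel=(+2.320,-0.858) ωy=+53.76

Key-timestep trajectory:
   step    t(s)  obj.x    obj.z    obj.vx   obj.vz 
     71  0.2328   +0.115  +0.032  +0.578  -0.214
    142  0.4656   +0.317  -0.043  +1.156  -0.428
    213  0.6984   +0.653  -0.167  +1.734  -0.641


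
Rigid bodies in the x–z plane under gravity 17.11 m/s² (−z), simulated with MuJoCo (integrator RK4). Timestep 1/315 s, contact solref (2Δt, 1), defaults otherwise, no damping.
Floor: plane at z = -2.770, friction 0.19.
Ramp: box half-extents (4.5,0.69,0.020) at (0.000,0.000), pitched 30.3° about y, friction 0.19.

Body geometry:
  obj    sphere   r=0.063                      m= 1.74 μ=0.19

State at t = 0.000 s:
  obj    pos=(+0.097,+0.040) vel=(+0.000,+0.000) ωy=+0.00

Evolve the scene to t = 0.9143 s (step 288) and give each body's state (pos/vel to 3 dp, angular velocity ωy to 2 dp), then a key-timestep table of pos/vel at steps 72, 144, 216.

State at t = 0.9143 s:
  obj    pos=(+2.322,-1.261) vel=(+4.868,-2.844) ωy=+89.47

Key-timestep trajectory:
   step    t(s)  obj.x    obj.z    obj.vx   obj.vz 
     72  0.2286   +0.236  -0.042  +1.217  -0.711
    144  0.4571   +0.653  -0.286  +2.434  -1.422
    216  0.6857   +1.349  -0.692  +3.651  -2.133


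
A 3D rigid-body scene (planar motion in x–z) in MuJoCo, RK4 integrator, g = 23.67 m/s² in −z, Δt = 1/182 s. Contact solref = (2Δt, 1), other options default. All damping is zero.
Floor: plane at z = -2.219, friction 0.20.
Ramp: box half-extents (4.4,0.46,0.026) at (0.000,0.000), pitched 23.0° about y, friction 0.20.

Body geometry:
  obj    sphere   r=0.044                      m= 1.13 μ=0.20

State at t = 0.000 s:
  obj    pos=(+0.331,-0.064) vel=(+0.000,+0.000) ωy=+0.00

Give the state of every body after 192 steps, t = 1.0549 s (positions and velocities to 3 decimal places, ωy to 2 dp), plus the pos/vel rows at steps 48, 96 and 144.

State at t = 1.0549 s:
  obj    pos=(+3.715,-1.501) vel=(+6.415,-2.723) ωy=+158.35

Key-timestep trajectory:
   step    t(s)  obj.x    obj.z    obj.vx   obj.vz 
     48  0.2637   +0.542  -0.154  +1.604  -0.681
     96  0.5275   +1.177  -0.424  +3.208  -1.362
    144  0.7912   +2.234  -0.872  +4.811  -2.042


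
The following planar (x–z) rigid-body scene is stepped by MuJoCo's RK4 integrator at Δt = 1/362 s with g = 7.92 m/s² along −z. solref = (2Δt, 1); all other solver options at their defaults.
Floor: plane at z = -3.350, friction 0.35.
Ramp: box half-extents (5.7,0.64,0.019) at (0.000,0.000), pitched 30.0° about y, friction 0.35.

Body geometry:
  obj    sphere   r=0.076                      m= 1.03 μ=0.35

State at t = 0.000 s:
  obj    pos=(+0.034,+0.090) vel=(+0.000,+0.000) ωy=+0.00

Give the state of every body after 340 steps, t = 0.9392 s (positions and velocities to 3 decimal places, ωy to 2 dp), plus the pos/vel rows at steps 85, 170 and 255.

State at t = 0.9392 s:
  obj    pos=(+1.115,-0.534) vel=(+2.301,-1.328) ωy=+34.95

Key-timestep trajectory:
   step    t(s)  obj.x    obj.z    obj.vx   obj.vz 
     85  0.2348   +0.102  +0.051  +0.575  -0.332
    170  0.4696   +0.304  -0.066  +1.150  -0.664
    255  0.7044   +0.642  -0.261  +1.726  -0.996


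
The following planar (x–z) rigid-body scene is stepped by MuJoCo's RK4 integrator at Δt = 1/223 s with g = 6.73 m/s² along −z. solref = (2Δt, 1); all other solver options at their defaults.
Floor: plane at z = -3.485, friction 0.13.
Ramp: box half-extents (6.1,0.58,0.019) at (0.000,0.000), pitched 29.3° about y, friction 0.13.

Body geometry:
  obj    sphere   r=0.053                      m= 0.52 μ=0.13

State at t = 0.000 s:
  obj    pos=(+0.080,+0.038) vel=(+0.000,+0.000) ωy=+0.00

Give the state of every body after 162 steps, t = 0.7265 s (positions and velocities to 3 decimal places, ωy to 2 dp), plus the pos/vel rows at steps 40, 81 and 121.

State at t = 0.7265 s:
  obj    pos=(+0.662,-0.289) vel=(+1.591,-0.929) ωy=+25.95

Key-timestep trajectory:
   step    t(s)  obj.x    obj.z    obj.vx   obj.vz 
     40  0.1794   +0.115  +0.018  +0.396  -0.222
     81  0.3632   +0.225  -0.044  +0.801  -0.450
    121  0.5426   +0.405  -0.145  +1.200  -0.666


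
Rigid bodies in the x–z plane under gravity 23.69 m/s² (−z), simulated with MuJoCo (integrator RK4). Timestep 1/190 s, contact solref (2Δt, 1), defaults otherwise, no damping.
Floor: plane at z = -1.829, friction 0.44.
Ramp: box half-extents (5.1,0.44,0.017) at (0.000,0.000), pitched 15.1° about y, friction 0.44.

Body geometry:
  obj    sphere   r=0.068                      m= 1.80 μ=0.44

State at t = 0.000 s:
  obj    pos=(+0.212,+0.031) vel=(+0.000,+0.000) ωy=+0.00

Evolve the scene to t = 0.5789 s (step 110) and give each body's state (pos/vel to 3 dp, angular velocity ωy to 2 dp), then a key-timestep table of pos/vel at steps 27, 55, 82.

State at t = 0.5789 s:
  obj    pos=(+0.925,-0.162) vel=(+2.464,-0.665) ωy=+37.52

Key-timestep trajectory:
   step    t(s)  obj.x    obj.z    obj.vx   obj.vz 
     27  0.1421   +0.255  +0.019  +0.605  -0.163
     55  0.2895   +0.390  -0.017  +1.232  -0.332
     82  0.4316   +0.608  -0.076  +1.837  -0.496


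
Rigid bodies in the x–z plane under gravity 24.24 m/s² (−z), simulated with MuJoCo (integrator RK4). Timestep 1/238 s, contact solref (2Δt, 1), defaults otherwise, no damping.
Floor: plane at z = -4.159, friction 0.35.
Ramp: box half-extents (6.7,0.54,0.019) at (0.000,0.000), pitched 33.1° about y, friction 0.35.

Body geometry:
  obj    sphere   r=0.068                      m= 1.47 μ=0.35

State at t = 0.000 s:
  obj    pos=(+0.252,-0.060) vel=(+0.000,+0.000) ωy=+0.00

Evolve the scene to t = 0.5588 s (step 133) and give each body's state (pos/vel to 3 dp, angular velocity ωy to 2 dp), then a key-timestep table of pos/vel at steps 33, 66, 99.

State at t = 0.5588 s:
  obj    pos=(+1.489,-0.867) vel=(+4.427,-2.886) ωy=+77.68

Key-timestep trajectory:
   step    t(s)  obj.x    obj.z    obj.vx   obj.vz 
     33  0.1387   +0.328  -0.110  +1.099  -0.716
     66  0.2773   +0.557  -0.259  +2.197  -1.432
     99  0.4160   +0.937  -0.507  +3.295  -2.148


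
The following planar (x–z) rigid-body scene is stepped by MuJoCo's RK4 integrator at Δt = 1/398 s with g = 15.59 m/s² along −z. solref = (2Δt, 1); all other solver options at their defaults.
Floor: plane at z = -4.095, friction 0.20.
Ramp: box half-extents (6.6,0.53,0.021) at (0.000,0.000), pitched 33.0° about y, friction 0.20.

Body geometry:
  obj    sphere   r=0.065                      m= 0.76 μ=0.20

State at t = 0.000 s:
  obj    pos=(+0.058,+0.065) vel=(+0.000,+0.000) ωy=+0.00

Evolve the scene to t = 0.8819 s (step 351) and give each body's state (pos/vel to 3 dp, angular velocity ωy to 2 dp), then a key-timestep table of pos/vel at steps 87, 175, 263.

State at t = 0.8819 s:
  obj    pos=(+2.036,-1.220) vel=(+4.486,-2.913) ωy=+82.27

Key-timestep trajectory:
   step    t(s)  obj.x    obj.z    obj.vx   obj.vz 
     87  0.2186   +0.180  -0.014  +1.112  -0.722
    175  0.4397   +0.550  -0.255  +2.237  -1.453
    263  0.6608   +1.169  -0.656  +3.361  -2.183


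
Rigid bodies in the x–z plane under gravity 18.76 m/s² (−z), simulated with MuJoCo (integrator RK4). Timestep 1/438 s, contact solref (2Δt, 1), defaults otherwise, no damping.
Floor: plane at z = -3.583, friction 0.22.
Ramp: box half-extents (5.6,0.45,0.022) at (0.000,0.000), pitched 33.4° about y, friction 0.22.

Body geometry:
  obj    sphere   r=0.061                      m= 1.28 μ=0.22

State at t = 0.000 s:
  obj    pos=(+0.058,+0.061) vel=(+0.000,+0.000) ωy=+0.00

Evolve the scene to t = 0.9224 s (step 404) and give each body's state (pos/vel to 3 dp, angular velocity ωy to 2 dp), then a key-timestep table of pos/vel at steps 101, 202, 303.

State at t = 0.9224 s:
  obj    pos=(+2.678,-1.666) vel=(+5.680,-3.746) ωy=+111.52

Key-timestep trajectory:
   step    t(s)  obj.x    obj.z    obj.vx   obj.vz 
    101  0.2306   +0.222  -0.047  +1.420  -0.937
    202  0.4612   +0.713  -0.371  +2.840  -1.873
    303  0.6918   +1.532  -0.911  +4.260  -2.809


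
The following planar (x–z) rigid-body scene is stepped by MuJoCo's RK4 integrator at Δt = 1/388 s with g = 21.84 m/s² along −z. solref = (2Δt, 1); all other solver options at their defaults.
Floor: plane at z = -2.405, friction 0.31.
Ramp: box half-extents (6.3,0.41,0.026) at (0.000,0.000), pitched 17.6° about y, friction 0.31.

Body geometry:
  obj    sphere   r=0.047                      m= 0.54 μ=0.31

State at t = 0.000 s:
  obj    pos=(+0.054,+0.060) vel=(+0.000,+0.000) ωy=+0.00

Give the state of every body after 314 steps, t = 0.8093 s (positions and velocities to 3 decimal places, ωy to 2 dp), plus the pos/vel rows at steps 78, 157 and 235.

State at t = 0.8093 s:
  obj    pos=(+1.526,-0.408) vel=(+3.639,-1.154) ωy=+81.21

Key-timestep trajectory:
   step    t(s)  obj.x    obj.z    obj.vx   obj.vz 
     78  0.2010   +0.145  +0.031  +0.904  -0.287
    157  0.4046   +0.422  -0.057  +1.819  -0.577
    235  0.6057   +0.879  -0.202  +2.723  -0.864


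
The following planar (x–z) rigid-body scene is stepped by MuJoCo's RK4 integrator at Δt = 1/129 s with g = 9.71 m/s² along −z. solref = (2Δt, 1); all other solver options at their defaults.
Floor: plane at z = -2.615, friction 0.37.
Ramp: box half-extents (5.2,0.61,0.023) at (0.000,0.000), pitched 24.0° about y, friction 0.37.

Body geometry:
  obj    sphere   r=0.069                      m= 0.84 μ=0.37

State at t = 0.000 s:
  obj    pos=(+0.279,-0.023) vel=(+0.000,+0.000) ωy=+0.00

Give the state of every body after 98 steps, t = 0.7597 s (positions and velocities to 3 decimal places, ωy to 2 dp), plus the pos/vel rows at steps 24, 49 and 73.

State at t = 0.7597 s:
  obj    pos=(+1.023,-0.355) vel=(+1.958,-0.872) ωy=+31.05

Key-timestep trajectory:
   step    t(s)  obj.x    obj.z    obj.vx   obj.vz 
     24  0.1860   +0.324  -0.043  +0.480  -0.214
     49  0.3798   +0.465  -0.106  +0.979  -0.436
     73  0.5659   +0.692  -0.207  +1.458  -0.649


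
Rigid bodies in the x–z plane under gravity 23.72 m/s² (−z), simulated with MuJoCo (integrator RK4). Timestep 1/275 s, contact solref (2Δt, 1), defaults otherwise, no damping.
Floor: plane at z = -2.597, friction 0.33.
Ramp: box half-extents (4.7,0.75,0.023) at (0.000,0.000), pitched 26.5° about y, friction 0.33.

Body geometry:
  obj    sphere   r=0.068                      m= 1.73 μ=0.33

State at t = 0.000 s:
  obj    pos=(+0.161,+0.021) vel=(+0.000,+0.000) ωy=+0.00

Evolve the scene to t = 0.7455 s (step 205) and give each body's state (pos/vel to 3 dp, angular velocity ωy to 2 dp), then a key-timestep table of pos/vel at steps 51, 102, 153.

State at t = 0.7455 s:
  obj    pos=(+2.041,-0.916) vel=(+5.044,-2.515) ωy=+82.86

Key-timestep trajectory:
   step    t(s)  obj.x    obj.z    obj.vx   obj.vz 
     51  0.1855   +0.278  -0.037  +1.255  -0.626
    102  0.3709   +0.627  -0.211  +2.510  -1.251
    153  0.5564   +1.208  -0.501  +3.764  -1.877


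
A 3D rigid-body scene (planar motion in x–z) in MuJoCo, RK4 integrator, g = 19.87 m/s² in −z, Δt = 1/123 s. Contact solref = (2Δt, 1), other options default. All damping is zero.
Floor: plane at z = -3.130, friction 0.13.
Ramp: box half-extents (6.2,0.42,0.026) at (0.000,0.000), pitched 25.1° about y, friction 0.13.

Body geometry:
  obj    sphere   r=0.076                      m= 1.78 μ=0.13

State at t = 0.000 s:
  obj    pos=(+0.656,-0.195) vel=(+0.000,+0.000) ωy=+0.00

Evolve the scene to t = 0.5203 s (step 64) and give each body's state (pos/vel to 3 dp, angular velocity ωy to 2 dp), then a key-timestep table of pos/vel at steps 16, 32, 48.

State at t = 0.5203 s:
  obj    pos=(+1.403,-0.545) vel=(+2.877,-1.323) ωy=+40.02

Key-timestep trajectory:
   step    t(s)  obj.x    obj.z    obj.vx   obj.vz 
     16  0.1301   +0.703  -0.217  +0.721  -0.328
     32  0.2602   +0.843  -0.282  +1.439  -0.661
     48  0.3902   +1.076  -0.392  +2.158  -0.993


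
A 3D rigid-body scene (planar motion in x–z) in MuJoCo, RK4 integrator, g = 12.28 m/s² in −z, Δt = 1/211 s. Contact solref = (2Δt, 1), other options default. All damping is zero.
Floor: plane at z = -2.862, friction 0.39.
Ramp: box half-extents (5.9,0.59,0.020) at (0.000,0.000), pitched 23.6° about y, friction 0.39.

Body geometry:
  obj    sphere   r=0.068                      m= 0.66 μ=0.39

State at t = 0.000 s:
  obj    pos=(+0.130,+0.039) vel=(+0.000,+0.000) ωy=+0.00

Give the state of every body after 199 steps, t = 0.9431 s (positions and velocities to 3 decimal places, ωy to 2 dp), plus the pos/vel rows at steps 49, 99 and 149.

State at t = 0.9431 s:
  obj    pos=(+1.561,-0.586) vel=(+3.035,-1.326) ωy=+48.70

Key-timestep trajectory:
   step    t(s)  obj.x    obj.z    obj.vx   obj.vz 
     49  0.2322   +0.217  +0.001  +0.747  -0.327
     99  0.4692   +0.484  -0.116  +1.510  -0.660
    149  0.7062   +0.933  -0.311  +2.272  -0.993


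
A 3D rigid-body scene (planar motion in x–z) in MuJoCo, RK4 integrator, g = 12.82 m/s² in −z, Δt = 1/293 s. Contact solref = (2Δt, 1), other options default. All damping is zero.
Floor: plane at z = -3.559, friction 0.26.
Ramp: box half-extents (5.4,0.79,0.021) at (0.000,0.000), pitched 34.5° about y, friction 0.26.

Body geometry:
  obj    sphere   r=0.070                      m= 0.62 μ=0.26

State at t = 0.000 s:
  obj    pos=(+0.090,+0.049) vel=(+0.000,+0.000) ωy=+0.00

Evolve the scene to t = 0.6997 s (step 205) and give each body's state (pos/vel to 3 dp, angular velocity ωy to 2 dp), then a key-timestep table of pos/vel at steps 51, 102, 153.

State at t = 0.6997 s:
  obj    pos=(+1.136,-0.671) vel=(+2.991,-2.056) ωy=+51.83

Key-timestep trajectory:
   step    t(s)  obj.x    obj.z    obj.vx   obj.vz 
     51  0.1741   +0.155  +0.004  +0.744  -0.512
    102  0.3481   +0.349  -0.129  +1.488  -1.023
    153  0.5222   +0.673  -0.352  +2.232  -1.534


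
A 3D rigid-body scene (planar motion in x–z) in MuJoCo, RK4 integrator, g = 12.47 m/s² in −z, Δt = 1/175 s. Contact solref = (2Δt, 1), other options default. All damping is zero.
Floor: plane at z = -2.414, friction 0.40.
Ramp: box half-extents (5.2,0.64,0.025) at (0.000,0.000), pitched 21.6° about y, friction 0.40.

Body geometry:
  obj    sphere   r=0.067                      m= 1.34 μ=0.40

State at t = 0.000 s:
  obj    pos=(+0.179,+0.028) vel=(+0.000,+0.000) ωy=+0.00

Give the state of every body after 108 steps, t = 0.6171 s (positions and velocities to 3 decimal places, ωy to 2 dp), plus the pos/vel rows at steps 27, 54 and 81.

State at t = 0.6171 s:
  obj    pos=(+0.760,-0.202) vel=(+1.882,-0.745) ωy=+30.19

Key-timestep trajectory:
   step    t(s)  obj.x    obj.z    obj.vx   obj.vz 
     27  0.1543   +0.215  +0.014  +0.471  -0.186
     54  0.3086   +0.324  -0.029  +0.941  -0.373
     81  0.4629   +0.506  -0.101  +1.411  -0.559


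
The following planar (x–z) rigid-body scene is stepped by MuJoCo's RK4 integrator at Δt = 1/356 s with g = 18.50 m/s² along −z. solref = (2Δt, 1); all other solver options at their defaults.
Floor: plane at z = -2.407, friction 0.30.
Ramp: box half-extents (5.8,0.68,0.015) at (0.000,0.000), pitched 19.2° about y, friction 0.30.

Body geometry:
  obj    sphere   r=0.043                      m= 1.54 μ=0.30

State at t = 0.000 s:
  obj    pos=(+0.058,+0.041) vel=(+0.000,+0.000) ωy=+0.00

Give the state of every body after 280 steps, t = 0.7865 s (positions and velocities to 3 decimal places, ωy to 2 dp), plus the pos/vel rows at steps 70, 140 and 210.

State at t = 0.7865 s:
  obj    pos=(+1.328,-0.401) vel=(+3.228,-1.124) ωy=+79.48

Key-timestep trajectory:
   step    t(s)  obj.x    obj.z    obj.vx   obj.vz 
     70  0.1966   +0.137  +0.014  +0.807  -0.281
    140  0.3933   +0.375  -0.069  +1.614  -0.562
    210  0.5899   +0.772  -0.207  +2.421  -0.843


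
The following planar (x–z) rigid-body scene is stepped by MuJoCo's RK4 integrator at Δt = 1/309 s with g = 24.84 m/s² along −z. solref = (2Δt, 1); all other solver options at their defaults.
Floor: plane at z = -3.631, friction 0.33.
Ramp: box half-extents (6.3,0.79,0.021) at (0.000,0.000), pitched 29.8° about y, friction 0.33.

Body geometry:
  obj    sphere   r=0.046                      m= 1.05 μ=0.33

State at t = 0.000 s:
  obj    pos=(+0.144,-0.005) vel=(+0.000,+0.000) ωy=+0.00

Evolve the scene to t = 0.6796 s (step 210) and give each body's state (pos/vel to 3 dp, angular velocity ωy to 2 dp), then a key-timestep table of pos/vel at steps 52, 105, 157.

State at t = 0.6796 s:
  obj    pos=(+1.911,-1.017) vel=(+5.200,-2.978) ωy=+130.26

Key-timestep trajectory:
   step    t(s)  obj.x    obj.z    obj.vx   obj.vz 
     52  0.1683   +0.252  -0.067  +1.288  -0.738
    105  0.3398   +0.586  -0.258  +2.600  -1.489
    157  0.5081   +1.132  -0.571  +3.888  -2.227


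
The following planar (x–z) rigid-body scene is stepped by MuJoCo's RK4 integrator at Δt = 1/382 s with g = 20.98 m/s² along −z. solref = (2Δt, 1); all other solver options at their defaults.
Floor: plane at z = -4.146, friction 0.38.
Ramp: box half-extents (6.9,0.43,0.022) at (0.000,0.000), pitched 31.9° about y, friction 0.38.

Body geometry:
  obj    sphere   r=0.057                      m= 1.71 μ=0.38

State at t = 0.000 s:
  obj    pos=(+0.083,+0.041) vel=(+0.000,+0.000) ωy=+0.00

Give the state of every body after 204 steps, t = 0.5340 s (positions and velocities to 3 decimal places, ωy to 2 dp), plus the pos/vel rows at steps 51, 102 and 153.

State at t = 0.5340 s:
  obj    pos=(+1.042,-0.555) vel=(+3.590,-2.235) ωy=+74.18

Key-timestep trajectory:
   step    t(s)  obj.x    obj.z    obj.vx   obj.vz 
     51  0.1335   +0.143  +0.004  +0.898  -0.559
    102  0.2670   +0.323  -0.108  +1.795  -1.117
    153  0.4005   +0.622  -0.294  +2.693  -1.676


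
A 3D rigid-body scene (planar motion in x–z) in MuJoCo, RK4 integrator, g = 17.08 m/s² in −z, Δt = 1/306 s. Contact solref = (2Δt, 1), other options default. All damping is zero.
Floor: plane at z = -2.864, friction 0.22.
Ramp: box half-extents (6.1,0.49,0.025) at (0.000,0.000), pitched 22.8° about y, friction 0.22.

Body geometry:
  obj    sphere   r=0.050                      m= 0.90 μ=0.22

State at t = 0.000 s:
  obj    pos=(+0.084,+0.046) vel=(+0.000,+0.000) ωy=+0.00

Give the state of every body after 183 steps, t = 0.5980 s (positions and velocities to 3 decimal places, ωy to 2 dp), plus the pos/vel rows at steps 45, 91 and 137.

State at t = 0.5980 s:
  obj    pos=(+0.864,-0.282) vel=(+2.607,-1.096) ωy=+56.54

Key-timestep trajectory:
   step    t(s)  obj.x    obj.z    obj.vx   obj.vz 
     45  0.1471   +0.131  +0.026  +0.641  -0.270
     91  0.2974   +0.277  -0.035  +1.296  -0.545
    137  0.4477   +0.521  -0.138  +1.951  -0.820


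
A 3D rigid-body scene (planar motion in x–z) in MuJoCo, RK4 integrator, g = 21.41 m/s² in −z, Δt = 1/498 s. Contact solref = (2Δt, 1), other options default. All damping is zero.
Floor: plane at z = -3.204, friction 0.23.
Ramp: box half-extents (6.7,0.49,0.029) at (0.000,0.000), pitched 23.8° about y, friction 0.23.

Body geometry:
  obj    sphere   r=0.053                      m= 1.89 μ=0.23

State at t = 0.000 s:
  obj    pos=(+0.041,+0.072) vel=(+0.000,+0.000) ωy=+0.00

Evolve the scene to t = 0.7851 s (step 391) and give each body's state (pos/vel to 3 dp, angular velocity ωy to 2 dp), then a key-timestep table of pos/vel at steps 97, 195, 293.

State at t = 0.7851 s:
  obj    pos=(+1.781,-0.696) vel=(+4.433,-1.955) ωy=+91.41

Key-timestep trajectory:
   step    t(s)  obj.x    obj.z    obj.vx   obj.vz 
     97  0.1948   +0.148  +0.024  +1.100  -0.485
    195  0.3916   +0.474  -0.119  +2.211  -0.975
    293  0.5884   +1.018  -0.359  +3.322  -1.465


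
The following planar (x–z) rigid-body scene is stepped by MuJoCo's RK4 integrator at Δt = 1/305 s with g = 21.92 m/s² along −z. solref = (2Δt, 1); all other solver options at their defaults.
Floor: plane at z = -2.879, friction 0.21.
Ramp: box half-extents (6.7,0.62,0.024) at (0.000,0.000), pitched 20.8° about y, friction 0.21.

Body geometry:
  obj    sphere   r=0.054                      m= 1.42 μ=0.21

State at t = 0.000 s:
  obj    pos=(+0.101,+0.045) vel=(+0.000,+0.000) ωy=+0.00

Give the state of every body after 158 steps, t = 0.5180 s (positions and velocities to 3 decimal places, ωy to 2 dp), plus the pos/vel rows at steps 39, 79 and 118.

State at t = 0.5180 s:
  obj    pos=(+0.799,-0.220) vel=(+2.693,-1.023) ωy=+53.33

Key-timestep trajectory:
   step    t(s)  obj.x    obj.z    obj.vx   obj.vz 
     39  0.1279   +0.144  +0.029  +0.665  -0.253
     79  0.2590   +0.275  -0.021  +1.346  -0.511
    118  0.3869   +0.490  -0.103  +2.011  -0.764


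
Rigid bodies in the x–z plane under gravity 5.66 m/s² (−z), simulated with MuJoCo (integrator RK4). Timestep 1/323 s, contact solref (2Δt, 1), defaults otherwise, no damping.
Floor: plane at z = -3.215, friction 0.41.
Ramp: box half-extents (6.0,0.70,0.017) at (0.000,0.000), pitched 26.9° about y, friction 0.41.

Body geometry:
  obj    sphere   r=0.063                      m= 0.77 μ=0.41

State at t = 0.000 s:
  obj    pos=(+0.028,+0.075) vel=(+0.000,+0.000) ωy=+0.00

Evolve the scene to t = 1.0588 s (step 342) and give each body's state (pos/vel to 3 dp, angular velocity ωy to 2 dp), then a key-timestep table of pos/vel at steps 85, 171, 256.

State at t = 1.0588 s:
  obj    pos=(+0.943,-0.389) vel=(+1.727,-0.876) ωy=+30.74

Key-timestep trajectory:
   step    t(s)  obj.x    obj.z    obj.vx   obj.vz 
     85  0.2632   +0.085  +0.047  +0.429  -0.218
    171  0.5294   +0.257  -0.041  +0.864  -0.438
    256  0.7926   +0.541  -0.185  +1.293  -0.656


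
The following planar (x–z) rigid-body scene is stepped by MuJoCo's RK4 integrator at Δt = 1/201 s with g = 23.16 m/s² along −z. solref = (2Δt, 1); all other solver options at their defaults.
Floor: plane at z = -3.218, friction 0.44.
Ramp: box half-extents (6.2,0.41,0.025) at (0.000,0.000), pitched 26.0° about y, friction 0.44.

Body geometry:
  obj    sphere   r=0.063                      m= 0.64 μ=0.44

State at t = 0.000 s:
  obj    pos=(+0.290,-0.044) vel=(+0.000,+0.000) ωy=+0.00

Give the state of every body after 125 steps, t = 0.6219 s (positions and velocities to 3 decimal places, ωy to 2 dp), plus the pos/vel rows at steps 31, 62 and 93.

State at t = 0.6219 s:
  obj    pos=(+1.551,-0.658) vel=(+4.053,-1.977) ωy=+71.57

Key-timestep trajectory:
   step    t(s)  obj.x    obj.z    obj.vx   obj.vz 
     31  0.1542   +0.368  -0.081  +1.005  -0.490
     62  0.3085   +0.600  -0.195  +2.011  -0.981
     93  0.4627   +0.988  -0.384  +3.016  -1.471


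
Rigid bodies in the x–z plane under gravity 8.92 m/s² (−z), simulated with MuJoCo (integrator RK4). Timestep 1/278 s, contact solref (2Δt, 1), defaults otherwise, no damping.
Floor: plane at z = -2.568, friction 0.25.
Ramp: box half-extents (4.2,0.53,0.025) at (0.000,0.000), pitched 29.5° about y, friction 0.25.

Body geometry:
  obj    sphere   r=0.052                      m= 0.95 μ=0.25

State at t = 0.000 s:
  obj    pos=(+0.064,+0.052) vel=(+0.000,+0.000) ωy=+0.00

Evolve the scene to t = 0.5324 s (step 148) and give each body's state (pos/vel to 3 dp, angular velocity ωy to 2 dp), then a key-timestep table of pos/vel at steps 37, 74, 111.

State at t = 0.5324 s:
  obj    pos=(+0.451,-0.167) vel=(+1.454,-0.823) ωy=+32.11

Key-timestep trajectory:
   step    t(s)  obj.x    obj.z    obj.vx   obj.vz 
     37  0.1331   +0.088  +0.039  +0.364  -0.206
     74  0.2662   +0.161  -0.003  +0.727  -0.411
    111  0.3993   +0.282  -0.071  +1.090  -0.617


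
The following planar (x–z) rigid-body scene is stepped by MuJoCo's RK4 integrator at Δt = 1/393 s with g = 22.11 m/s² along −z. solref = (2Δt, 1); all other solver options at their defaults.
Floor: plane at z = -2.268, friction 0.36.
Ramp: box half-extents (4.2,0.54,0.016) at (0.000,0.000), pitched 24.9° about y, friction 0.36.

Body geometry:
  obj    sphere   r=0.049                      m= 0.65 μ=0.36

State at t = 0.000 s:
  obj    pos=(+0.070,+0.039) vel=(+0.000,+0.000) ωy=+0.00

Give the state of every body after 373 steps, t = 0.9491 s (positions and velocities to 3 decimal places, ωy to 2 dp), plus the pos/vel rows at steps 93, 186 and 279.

State at t = 0.9491 s:
  obj    pos=(+2.787,-1.222) vel=(+5.724,-2.657) ωy=+128.79

Key-timestep trajectory:
   step    t(s)  obj.x    obj.z    obj.vx   obj.vz 
     93  0.2366   +0.239  -0.039  +1.427  -0.663
    186  0.4733   +0.746  -0.274  +2.855  -1.325
    279  0.7099   +1.590  -0.666  +4.282  -1.988


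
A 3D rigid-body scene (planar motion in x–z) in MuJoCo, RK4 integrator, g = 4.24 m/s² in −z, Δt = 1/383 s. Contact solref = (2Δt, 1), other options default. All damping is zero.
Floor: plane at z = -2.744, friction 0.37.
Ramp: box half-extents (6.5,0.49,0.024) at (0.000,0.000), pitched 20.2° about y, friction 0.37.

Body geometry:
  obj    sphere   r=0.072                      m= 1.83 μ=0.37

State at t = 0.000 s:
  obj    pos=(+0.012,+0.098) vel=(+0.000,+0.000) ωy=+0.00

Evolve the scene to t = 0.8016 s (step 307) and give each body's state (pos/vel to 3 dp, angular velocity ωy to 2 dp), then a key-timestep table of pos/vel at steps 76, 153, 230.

State at t = 0.8016 s:
  obj    pos=(+0.327,-0.018) vel=(+0.787,-0.289) ωy=+11.64

Key-timestep trajectory:
   step    t(s)  obj.x    obj.z    obj.vx   obj.vz 
     76  0.1984   +0.031  +0.091  +0.195  -0.072
    153  0.3995   +0.090  +0.069  +0.392  -0.144
    230  0.6005   +0.189  +0.033  +0.589  -0.217


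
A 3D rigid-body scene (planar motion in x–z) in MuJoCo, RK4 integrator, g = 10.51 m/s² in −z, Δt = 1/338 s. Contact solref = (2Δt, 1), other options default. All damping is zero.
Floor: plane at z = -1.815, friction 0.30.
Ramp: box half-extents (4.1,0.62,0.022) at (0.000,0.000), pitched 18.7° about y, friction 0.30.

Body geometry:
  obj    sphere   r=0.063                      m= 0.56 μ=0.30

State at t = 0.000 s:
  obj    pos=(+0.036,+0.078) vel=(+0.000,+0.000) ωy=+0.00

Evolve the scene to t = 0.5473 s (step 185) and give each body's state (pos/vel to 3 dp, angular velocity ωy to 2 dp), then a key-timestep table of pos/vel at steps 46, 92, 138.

State at t = 0.5473 s:
  obj    pos=(+0.377,-0.038) vel=(+1.248,-0.422) ωy=+20.91

Key-timestep trajectory:
   step    t(s)  obj.x    obj.z    obj.vx   obj.vz 
     46  0.1361   +0.057  +0.070  +0.310  -0.105
     92  0.2722   +0.120  +0.049  +0.621  -0.210
    138  0.4083   +0.226  +0.013  +0.931  -0.315


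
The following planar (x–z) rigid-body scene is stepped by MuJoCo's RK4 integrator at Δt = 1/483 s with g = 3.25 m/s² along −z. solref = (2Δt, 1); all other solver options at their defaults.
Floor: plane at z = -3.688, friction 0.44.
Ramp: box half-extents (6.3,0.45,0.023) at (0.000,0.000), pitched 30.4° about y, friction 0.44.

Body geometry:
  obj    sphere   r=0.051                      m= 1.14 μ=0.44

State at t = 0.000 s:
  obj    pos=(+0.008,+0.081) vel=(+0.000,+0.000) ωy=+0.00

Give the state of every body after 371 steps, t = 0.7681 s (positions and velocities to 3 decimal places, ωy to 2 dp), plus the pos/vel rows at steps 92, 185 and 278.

State at t = 0.7681 s:
  obj    pos=(+0.307,-0.094) vel=(+0.778,-0.457) ωy=+17.69

Key-timestep trajectory:
   step    t(s)  obj.x    obj.z    obj.vx   obj.vz 
     92  0.1905   +0.026  +0.070  +0.193  -0.113
    185  0.3830   +0.082  +0.037  +0.388  -0.228
    278  0.5756   +0.176  -0.017  +0.583  -0.342
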